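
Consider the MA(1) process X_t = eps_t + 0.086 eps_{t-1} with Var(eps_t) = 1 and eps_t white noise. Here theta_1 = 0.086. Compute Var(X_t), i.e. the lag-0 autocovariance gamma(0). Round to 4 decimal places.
\gamma(0) = 1.0074

For an MA(q) process X_t = eps_t + sum_i theta_i eps_{t-i} with
Var(eps_t) = sigma^2, the variance is
  gamma(0) = sigma^2 * (1 + sum_i theta_i^2).
  sum_i theta_i^2 = (0.086)^2 = 0.007396.
  gamma(0) = 1 * (1 + 0.007396) = 1 * 1.007396 = 1.007396, which rounds to 1.0074.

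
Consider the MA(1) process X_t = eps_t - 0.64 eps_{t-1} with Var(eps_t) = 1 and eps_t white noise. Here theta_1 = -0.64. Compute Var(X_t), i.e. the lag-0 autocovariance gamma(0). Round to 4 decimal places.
\gamma(0) = 1.4096

For an MA(q) process X_t = eps_t + sum_i theta_i eps_{t-i} with
Var(eps_t) = sigma^2, the variance is
  gamma(0) = sigma^2 * (1 + sum_i theta_i^2).
  sum_i theta_i^2 = (-0.64)^2 = 0.4096.
  gamma(0) = 1 * (1 + 0.4096) = 1 * 1.4096 = 1.4096.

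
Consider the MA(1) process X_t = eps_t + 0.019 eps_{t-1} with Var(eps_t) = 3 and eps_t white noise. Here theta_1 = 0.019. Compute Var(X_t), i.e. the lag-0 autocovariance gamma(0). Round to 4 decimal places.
\gamma(0) = 3.0011

For an MA(q) process X_t = eps_t + sum_i theta_i eps_{t-i} with
Var(eps_t) = sigma^2, the variance is
  gamma(0) = sigma^2 * (1 + sum_i theta_i^2).
  sum_i theta_i^2 = (0.019)^2 = 0.000361.
  gamma(0) = 3 * (1 + 0.000361) = 3 * 1.000361 = 3.001083, which rounds to 3.0011.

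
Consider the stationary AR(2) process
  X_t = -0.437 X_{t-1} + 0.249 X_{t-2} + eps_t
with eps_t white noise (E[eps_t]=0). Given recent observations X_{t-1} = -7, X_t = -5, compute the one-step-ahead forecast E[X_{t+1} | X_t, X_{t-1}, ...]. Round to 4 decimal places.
E[X_{t+1} \mid \mathcal F_t] = 0.4420

For an AR(p) model X_t = c + sum_i phi_i X_{t-i} + eps_t, the
one-step-ahead conditional mean is
  E[X_{t+1} | X_t, ...] = c + sum_i phi_i X_{t+1-i}.
Substitute known values:
  E[X_{t+1} | ...] = (-0.437) * (-5) + (0.249) * (-7)
                   = 0.4420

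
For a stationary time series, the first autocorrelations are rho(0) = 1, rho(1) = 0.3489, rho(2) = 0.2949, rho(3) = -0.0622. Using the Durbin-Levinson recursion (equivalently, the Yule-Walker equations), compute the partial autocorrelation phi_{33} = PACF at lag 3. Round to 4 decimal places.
\phi_{33} = -0.2530

The PACF at lag k is phi_{kk}, the last component of the solution
to the Yule-Walker system G_k phi = r_k where
  (G_k)_{ij} = rho(|i - j|), (r_k)_i = rho(i), i,j = 1..k.
Equivalently, Durbin-Levinson gives phi_{kk} iteratively:
  phi_{11} = rho(1)
  phi_{kk} = [rho(k) - sum_{j=1..k-1} phi_{k-1,j} rho(k-j)]
            / [1 - sum_{j=1..k-1} phi_{k-1,j} rho(j)],
  phi_{k,j} = phi_{k-1,j} - phi_{kk} phi_{k-1,k-j},  j = 1..k-1.
Step k = 1:
  phi_11 = rho(1) = 0.3489.
Step k = 2:
  phi_22 = [rho(2) - phi_11 rho(1)] / [1 - phi_11 rho(1)] = [0.2949 - (0.3489)(0.3489)] / [1 - (0.3489)(0.3489)]
         = 0.17316879 / 0.87826879 = 0.197171.
  Update: phi_21 = phi_11 - phi_22 phi_11 = 0.3489 - (0.197171)(0.3489) = 0.280107.
Step k = 3:
  phi_33 = [rho(3) - phi_21 rho(2) - phi_22 rho(1)] / [1 - phi_21 rho(1) - phi_22 rho(2)]
    numerator   = -0.0622 - (0.280107)(0.2949) - (0.197171)(0.3489) = -0.21359643
    denominator = 1 - (0.280107)(0.3489) - (0.197171)(0.2949) = 0.84412499
  phi_33 = -0.21359643 / 0.84412499 = -0.253.
Therefore phi_{33} = -0.2530.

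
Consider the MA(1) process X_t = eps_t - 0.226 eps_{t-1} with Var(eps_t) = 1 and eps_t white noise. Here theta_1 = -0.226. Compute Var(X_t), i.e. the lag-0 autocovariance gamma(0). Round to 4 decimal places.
\gamma(0) = 1.0511

For an MA(q) process X_t = eps_t + sum_i theta_i eps_{t-i} with
Var(eps_t) = sigma^2, the variance is
  gamma(0) = sigma^2 * (1 + sum_i theta_i^2).
  sum_i theta_i^2 = (-0.226)^2 = 0.051076.
  gamma(0) = 1 * (1 + 0.051076) = 1 * 1.051076 = 1.051076, which rounds to 1.0511.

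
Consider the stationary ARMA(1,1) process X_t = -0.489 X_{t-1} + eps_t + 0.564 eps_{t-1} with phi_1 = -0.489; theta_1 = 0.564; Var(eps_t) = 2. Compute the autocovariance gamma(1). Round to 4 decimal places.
\gamma(1) = 0.1428

Multiply the model equation by X_{t-k} and take expectations. With theta_0 = psi_0 = 1 and psi_j the MA(infinity) weights, this gives
  gamma(k) - sum_i phi_i gamma(k-i) = c_k,
  c_k = sigma^2 * sum_{j=k..q} theta_j psi_{j-k}   (c_k = 0 for k > q),
using gamma(-m) = gamma(m).
psi-weights needed (psi_j = theta_j + sum_i phi_i psi_{j-i}):
  psi_1 = theta_1 + phi_1 = 0.564 + (-0.489) = 0.075
Right-hand sides:
  c_0 = sigma^2 (1 + theta_1 psi_1) = 2 * (1 + (0.564)(0.075)) = 2 * 1.0423 = 2.0846
  c_1 = sigma^2 theta_1 = 2 * (0.564) = 1.128
  c_2 = 0
Equations for k = 0 and k = 1 (AR order 1):
  gamma(0) = phi_1 gamma(1) + c_0
  gamma(1) = phi_1 gamma(0) + c_1
Substituting the second into the first: gamma(0) (1 - phi_1^2) = c_0 + phi_1 c_1, so
  gamma(0) = (c_0 + phi_1 c_1) / (1 - phi_1^2) = (2.0846 + (-0.489)(1.128)) / (1 - (-0.489)^2) = 1.533008 / 0.760879 = 2.014786.
  gamma(1) = phi_1 gamma(0) + c_1 = (-0.489)(2.014786) + (1.128) = 0.14277.
Therefore gamma(1) = 0.1428 (to 4 decimal places).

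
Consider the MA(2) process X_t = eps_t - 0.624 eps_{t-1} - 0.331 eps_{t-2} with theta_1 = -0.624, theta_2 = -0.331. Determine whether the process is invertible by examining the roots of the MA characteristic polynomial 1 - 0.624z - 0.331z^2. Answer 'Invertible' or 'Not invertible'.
\text{Invertible}

The MA(q) characteristic polynomial is P(z) = 1 - 0.624z - 0.331z^2.
Invertibility requires all roots to lie outside the unit circle, i.e. |z| > 1 for every root.
Set 1 + (-0.624) z + (-0.331) z^2 = 0, i.e. a z^2 + b z + c = 0 with a = -0.331, b = -0.624, c = 1.
Discriminant D = b^2 - 4ac = (-0.624)^2 - 4*(-0.331)*1 = 0.389376 - (-1.324) = 1.713376.
D >= 0, so the roots are real: z = (-b +/- sqrt(D)) / (2a) = (0.624 +/- 1.30896) / (-0.662).
  z_1 = (0.624 + 1.30896) / (-0.662) = -2.9199,   |z_1| = 2.9199.
  z_2 = (0.624 - 1.30896) / (-0.662) = 1.0347,   |z_2| = 1.0347.
Moduli of all roots: 2.9199, 1.0347.
All moduli strictly greater than 1? Yes.
Verdict: Invertible.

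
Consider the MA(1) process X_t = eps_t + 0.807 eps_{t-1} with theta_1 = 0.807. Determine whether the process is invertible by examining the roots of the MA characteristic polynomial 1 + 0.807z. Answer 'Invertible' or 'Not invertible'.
\text{Invertible}

The MA(q) characteristic polynomial is P(z) = 1 + 0.807z.
Invertibility requires all roots to lie outside the unit circle, i.e. |z| > 1 for every root.
This is linear in z: 1 + (0.807) z = 0  =>  z = -1/(0.807) = -1.239157,  |z| = 1.239157.
Moduli of all roots: 1.2392.
All moduli strictly greater than 1? Yes.
Verdict: Invertible.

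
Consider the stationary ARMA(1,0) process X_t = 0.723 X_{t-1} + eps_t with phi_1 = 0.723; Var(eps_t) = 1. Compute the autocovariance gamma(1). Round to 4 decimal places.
\gamma(1) = 1.5149

Multiply the model equation by X_{t-k} and take expectations. With theta_0 = psi_0 = 1 and psi_j the MA(infinity) weights, this gives
  gamma(k) - sum_i phi_i gamma(k-i) = c_k,
  c_k = sigma^2 * sum_{j=k..q} theta_j psi_{j-k}   (c_k = 0 for k > q),
using gamma(-m) = gamma(m).
Pure AR (q = 0): c_0 = sigma^2 = 1, c_k = 0 for k >= 1.
Equations for k = 0 and k = 1 (AR order 1):
  gamma(0) = phi_1 gamma(1) + c_0
  gamma(1) = phi_1 gamma(0) + c_1
Substituting the second into the first: gamma(0) (1 - phi_1^2) = c_0 + phi_1 c_1, so
  gamma(0) = c_0 / (1 - phi_1^2) = 1 / (1 - (0.723)^2) = 1 / 0.477271 = 2.095246.
  gamma(1) = phi_1 gamma(0) = (0.723)(2.095246) = 1.514863.
Therefore gamma(1) = 1.5149 (to 4 decimal places).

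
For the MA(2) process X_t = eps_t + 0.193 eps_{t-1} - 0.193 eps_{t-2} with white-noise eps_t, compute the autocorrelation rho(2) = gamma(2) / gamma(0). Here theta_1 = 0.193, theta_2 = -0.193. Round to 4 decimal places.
\rho(2) = -0.1796

For an MA(q) process with theta_0 = 1, the autocovariance is
  gamma(k) = sigma^2 * sum_{i=0..q-k} theta_i * theta_{i+k},
and rho(k) = gamma(k) / gamma(0). Sigma^2 cancels.
  numerator   = (1)*(-0.193) = -0.193.
  denominator = (1)^2 + (0.193)^2 + (-0.193)^2 = 1.074498.
  rho(2) = -0.193 / 1.074498 = -0.1796.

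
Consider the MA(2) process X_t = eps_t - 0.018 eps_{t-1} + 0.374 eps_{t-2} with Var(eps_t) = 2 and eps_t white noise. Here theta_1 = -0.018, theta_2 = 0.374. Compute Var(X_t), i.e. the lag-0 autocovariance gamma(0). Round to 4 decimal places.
\gamma(0) = 2.2804

For an MA(q) process X_t = eps_t + sum_i theta_i eps_{t-i} with
Var(eps_t) = sigma^2, the variance is
  gamma(0) = sigma^2 * (1 + sum_i theta_i^2).
  sum_i theta_i^2 = (-0.018)^2 + (0.374)^2 = 0.000324 + 0.139876 = 0.1402.
  gamma(0) = 2 * (1 + 0.1402) = 2 * 1.1402 = 2.2804.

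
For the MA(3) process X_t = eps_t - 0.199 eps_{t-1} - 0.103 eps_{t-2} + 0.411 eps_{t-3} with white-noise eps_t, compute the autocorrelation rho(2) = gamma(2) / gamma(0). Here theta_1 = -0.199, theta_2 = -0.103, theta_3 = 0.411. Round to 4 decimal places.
\rho(2) = -0.1516

For an MA(q) process with theta_0 = 1, the autocovariance is
  gamma(k) = sigma^2 * sum_{i=0..q-k} theta_i * theta_{i+k},
and rho(k) = gamma(k) / gamma(0). Sigma^2 cancels.
  numerator   = (1)*(-0.103) + (-0.199)*(0.411) = -0.184789.
  denominator = (1)^2 + (-0.199)^2 + (-0.103)^2 + (0.411)^2 = 1.219131.
  rho(2) = -0.184789 / 1.219131 = -0.1516.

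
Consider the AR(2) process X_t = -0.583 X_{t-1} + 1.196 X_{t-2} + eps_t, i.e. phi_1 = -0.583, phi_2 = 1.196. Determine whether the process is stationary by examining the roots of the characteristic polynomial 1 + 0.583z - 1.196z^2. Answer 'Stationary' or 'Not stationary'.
\text{Not stationary}

The AR(p) characteristic polynomial is P(z) = 1 + 0.583z - 1.196z^2.
Stationarity requires all roots to lie outside the unit circle, i.e. |z| > 1 for every root.
Set 1 + (0.583) z + (-1.196) z^2 = 0, i.e. a z^2 + b z + c = 0 with a = -1.196, b = 0.583, c = 1.
Discriminant D = b^2 - 4ac = (0.583)^2 - 4*(-1.196)*1 = 0.339889 - (-4.784) = 5.123889.
D >= 0, so the roots are real: z = (-b +/- sqrt(D)) / (2a) = (-0.583 +/- 2.263601) / (-2.392).
  z_1 = (-0.583 + 2.263601) / (-2.392) = -0.7026,   |z_1| = 0.7026.
  z_2 = (-0.583 - 2.263601) / (-2.392) = 1.1901,   |z_2| = 1.1901.
Moduli of all roots: 0.7026, 1.1901.
All moduli strictly greater than 1? No.
Verdict: Not stationary.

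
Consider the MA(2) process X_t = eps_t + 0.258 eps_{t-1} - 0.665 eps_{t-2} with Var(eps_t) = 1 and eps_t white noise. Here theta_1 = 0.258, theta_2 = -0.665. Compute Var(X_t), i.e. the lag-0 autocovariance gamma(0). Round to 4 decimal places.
\gamma(0) = 1.5088

For an MA(q) process X_t = eps_t + sum_i theta_i eps_{t-i} with
Var(eps_t) = sigma^2, the variance is
  gamma(0) = sigma^2 * (1 + sum_i theta_i^2).
  sum_i theta_i^2 = (0.258)^2 + (-0.665)^2 = 0.066564 + 0.442225 = 0.508789.
  gamma(0) = 1 * (1 + 0.508789) = 1 * 1.508789 = 1.508789, which rounds to 1.5088.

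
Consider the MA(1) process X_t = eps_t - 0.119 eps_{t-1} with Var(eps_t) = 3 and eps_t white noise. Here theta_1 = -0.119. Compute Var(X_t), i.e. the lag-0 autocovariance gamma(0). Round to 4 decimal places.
\gamma(0) = 3.0425

For an MA(q) process X_t = eps_t + sum_i theta_i eps_{t-i} with
Var(eps_t) = sigma^2, the variance is
  gamma(0) = sigma^2 * (1 + sum_i theta_i^2).
  sum_i theta_i^2 = (-0.119)^2 = 0.014161.
  gamma(0) = 3 * (1 + 0.014161) = 3 * 1.014161 = 3.042483, which rounds to 3.0425.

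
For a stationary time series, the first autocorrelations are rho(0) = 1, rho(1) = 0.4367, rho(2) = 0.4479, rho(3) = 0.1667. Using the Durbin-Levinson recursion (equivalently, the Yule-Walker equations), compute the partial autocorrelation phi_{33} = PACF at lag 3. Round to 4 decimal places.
\phi_{33} = -0.1450

The PACF at lag k is phi_{kk}, the last component of the solution
to the Yule-Walker system G_k phi = r_k where
  (G_k)_{ij} = rho(|i - j|), (r_k)_i = rho(i), i,j = 1..k.
Equivalently, Durbin-Levinson gives phi_{kk} iteratively:
  phi_{11} = rho(1)
  phi_{kk} = [rho(k) - sum_{j=1..k-1} phi_{k-1,j} rho(k-j)]
            / [1 - sum_{j=1..k-1} phi_{k-1,j} rho(j)],
  phi_{k,j} = phi_{k-1,j} - phi_{kk} phi_{k-1,k-j},  j = 1..k-1.
Step k = 1:
  phi_11 = rho(1) = 0.4367.
Step k = 2:
  phi_22 = [rho(2) - phi_11 rho(1)] / [1 - phi_11 rho(1)] = [0.4479 - (0.4367)(0.4367)] / [1 - (0.4367)(0.4367)]
         = 0.25719311 / 0.80929311 = 0.3178.
  Update: phi_21 = phi_11 - phi_22 phi_11 = 0.4367 - (0.3178)(0.4367) = 0.297917.
Step k = 3:
  phi_33 = [rho(3) - phi_21 rho(2) - phi_22 rho(1)] / [1 - phi_21 rho(1) - phi_22 rho(2)]
    numerator   = 0.1667 - (0.297917)(0.4479) - (0.3178)(0.4367) = -0.1055201
    denominator = 1 - (0.297917)(0.4367) - (0.3178)(0.4479) = 0.72755722
  phi_33 = -0.1055201 / 0.72755722 = -0.145.
Therefore phi_{33} = -0.1450.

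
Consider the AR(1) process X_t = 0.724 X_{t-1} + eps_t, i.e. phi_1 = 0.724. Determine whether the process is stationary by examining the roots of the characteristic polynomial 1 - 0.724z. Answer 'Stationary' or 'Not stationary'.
\text{Stationary}

The AR(p) characteristic polynomial is P(z) = 1 - 0.724z.
Stationarity requires all roots to lie outside the unit circle, i.e. |z| > 1 for every root.
This is linear in z: 1 + (-0.724) z = 0  =>  z = -1/(-0.724) = 1.381215,  |z| = 1.381215.
Moduli of all roots: 1.3812.
All moduli strictly greater than 1? Yes.
Verdict: Stationary.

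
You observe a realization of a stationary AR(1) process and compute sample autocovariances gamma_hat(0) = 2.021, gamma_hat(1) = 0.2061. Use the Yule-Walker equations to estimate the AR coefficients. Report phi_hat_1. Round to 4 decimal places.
\hat\phi_{1} = 0.1020

The Yule-Walker equations for an AR(p) process read, in matrix form,
  Gamma_p phi = r_p,   with   (Gamma_p)_{ij} = gamma(|i - j|),
                       (r_p)_i = gamma(i),   i,j = 1..p.
Substitute the sample gammas (Toeplitz matrix and right-hand side of size 1):
  Gamma_p = [[2.021]]
  r_p     = [0.2061]
With p = 1 this is the single equation gamma(0) phi_1 = gamma(1):
  phi_hat_1 = gamma(1) / gamma(0) = 0.2061 / 2.021 = 0.1020.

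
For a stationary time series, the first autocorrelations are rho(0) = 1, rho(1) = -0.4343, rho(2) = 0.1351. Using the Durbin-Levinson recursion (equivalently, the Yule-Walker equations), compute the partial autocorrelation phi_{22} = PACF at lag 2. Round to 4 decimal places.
\phi_{22} = -0.0660

The PACF at lag k is phi_{kk}, the last component of the solution
to the Yule-Walker system G_k phi = r_k where
  (G_k)_{ij} = rho(|i - j|), (r_k)_i = rho(i), i,j = 1..k.
Equivalently, Durbin-Levinson gives phi_{kk} iteratively:
  phi_{11} = rho(1)
  phi_{kk} = [rho(k) - sum_{j=1..k-1} phi_{k-1,j} rho(k-j)]
            / [1 - sum_{j=1..k-1} phi_{k-1,j} rho(j)],
  phi_{k,j} = phi_{k-1,j} - phi_{kk} phi_{k-1,k-j},  j = 1..k-1.
Step k = 1:
  phi_11 = rho(1) = -0.4343.
Step k = 2:
  phi_22 = [rho(2) - phi_11 rho(1)] / [1 - phi_11 rho(1)] = [0.1351 - (-0.4343)(-0.4343)] / [1 - (-0.4343)(-0.4343)]
         = -0.05351649 / 0.81138351 = -0.066.
Therefore phi_{22} = -0.0660.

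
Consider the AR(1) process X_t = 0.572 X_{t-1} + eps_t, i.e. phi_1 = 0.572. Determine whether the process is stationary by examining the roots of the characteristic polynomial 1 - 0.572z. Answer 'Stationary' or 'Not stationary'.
\text{Stationary}

The AR(p) characteristic polynomial is P(z) = 1 - 0.572z.
Stationarity requires all roots to lie outside the unit circle, i.e. |z| > 1 for every root.
This is linear in z: 1 + (-0.572) z = 0  =>  z = -1/(-0.572) = 1.748252,  |z| = 1.748252.
Moduli of all roots: 1.7483.
All moduli strictly greater than 1? Yes.
Verdict: Stationary.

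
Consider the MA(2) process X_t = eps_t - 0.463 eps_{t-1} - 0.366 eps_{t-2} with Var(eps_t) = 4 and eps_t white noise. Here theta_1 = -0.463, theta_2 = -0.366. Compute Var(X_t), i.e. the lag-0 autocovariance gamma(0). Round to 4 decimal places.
\gamma(0) = 5.3933

For an MA(q) process X_t = eps_t + sum_i theta_i eps_{t-i} with
Var(eps_t) = sigma^2, the variance is
  gamma(0) = sigma^2 * (1 + sum_i theta_i^2).
  sum_i theta_i^2 = (-0.463)^2 + (-0.366)^2 = 0.214369 + 0.133956 = 0.348325.
  gamma(0) = 4 * (1 + 0.348325) = 4 * 1.348325 = 5.3933.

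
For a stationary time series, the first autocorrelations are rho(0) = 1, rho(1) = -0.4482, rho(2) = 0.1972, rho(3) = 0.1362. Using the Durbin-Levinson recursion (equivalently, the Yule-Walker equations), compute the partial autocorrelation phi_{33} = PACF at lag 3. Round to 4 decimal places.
\phi_{33} = 0.2790

The PACF at lag k is phi_{kk}, the last component of the solution
to the Yule-Walker system G_k phi = r_k where
  (G_k)_{ij} = rho(|i - j|), (r_k)_i = rho(i), i,j = 1..k.
Equivalently, Durbin-Levinson gives phi_{kk} iteratively:
  phi_{11} = rho(1)
  phi_{kk} = [rho(k) - sum_{j=1..k-1} phi_{k-1,j} rho(k-j)]
            / [1 - sum_{j=1..k-1} phi_{k-1,j} rho(j)],
  phi_{k,j} = phi_{k-1,j} - phi_{kk} phi_{k-1,k-j},  j = 1..k-1.
Step k = 1:
  phi_11 = rho(1) = -0.4482.
Step k = 2:
  phi_22 = [rho(2) - phi_11 rho(1)] / [1 - phi_11 rho(1)] = [0.1972 - (-0.4482)(-0.4482)] / [1 - (-0.4482)(-0.4482)]
         = -0.00368324 / 0.79911676 = -0.004609.
  Update: phi_21 = phi_11 - phi_22 phi_11 = -0.4482 - (-0.004609)(-0.4482) = -0.450266.
Step k = 3:
  phi_33 = [rho(3) - phi_21 rho(2) - phi_22 rho(1)] / [1 - phi_21 rho(1) - phi_22 rho(2)]
    numerator   = 0.1362 - (-0.450266)(0.1972) - (-0.004609)(-0.4482) = 0.2229266
    denominator = 1 - (-0.450266)(-0.4482) - (-0.004609)(0.1972) = 0.79909978
  phi_33 = 0.2229266 / 0.79909978 = 0.279.
Therefore phi_{33} = 0.2790.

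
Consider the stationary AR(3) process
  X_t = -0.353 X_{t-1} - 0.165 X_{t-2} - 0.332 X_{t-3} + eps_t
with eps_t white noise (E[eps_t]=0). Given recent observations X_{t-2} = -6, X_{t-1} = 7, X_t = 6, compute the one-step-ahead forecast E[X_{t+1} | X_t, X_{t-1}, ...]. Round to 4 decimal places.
E[X_{t+1} \mid \mathcal F_t] = -1.2810

For an AR(p) model X_t = c + sum_i phi_i X_{t-i} + eps_t, the
one-step-ahead conditional mean is
  E[X_{t+1} | X_t, ...] = c + sum_i phi_i X_{t+1-i}.
Substitute known values:
  E[X_{t+1} | ...] = (-0.353) * (6) + (-0.165) * (7) + (-0.332) * (-6)
                   = -1.2810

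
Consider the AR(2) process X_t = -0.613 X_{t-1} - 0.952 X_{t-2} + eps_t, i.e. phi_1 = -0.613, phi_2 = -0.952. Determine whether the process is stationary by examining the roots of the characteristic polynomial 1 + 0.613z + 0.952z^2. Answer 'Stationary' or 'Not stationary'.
\text{Stationary}

The AR(p) characteristic polynomial is P(z) = 1 + 0.613z + 0.952z^2.
Stationarity requires all roots to lie outside the unit circle, i.e. |z| > 1 for every root.
Set 1 + (0.613) z + (0.952) z^2 = 0, i.e. a z^2 + b z + c = 0 with a = 0.952, b = 0.613, c = 1.
Discriminant D = b^2 - 4ac = (0.613)^2 - 4*(0.952)*1 = 0.375769 - (3.808) = -3.432231.
D < 0, so the roots are the complex-conjugate pair z = (-b +/- i sqrt(-D)) / (2a) = -0.322 +/- 0.973i.
For a conjugate pair |z|^2 = z * conj(z) = (product of roots) = c/a = 1/(0.952) = 1.05042, so |z| = sqrt(1.05042) = 1.0249 for both roots.
Moduli of all roots: 1.0249, 1.0249.
All moduli strictly greater than 1? Yes.
Verdict: Stationary.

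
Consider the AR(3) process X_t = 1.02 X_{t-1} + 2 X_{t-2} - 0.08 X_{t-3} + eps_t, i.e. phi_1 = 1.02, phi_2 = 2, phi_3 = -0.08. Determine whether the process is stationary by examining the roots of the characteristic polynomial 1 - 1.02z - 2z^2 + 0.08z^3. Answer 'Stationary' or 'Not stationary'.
\text{Not stationary}

The AR(p) characteristic polynomial is P(z) = 1 - 1.02z - 2z^2 + 0.08z^3.
Stationarity requires all roots to lie outside the unit circle, i.e. |z| > 1 for every root.
Degree 3: look for a simple real root z0 first, then factor out (1 - z/z0) and solve the remaining quadratic.
Testing z0 = 0.5: P(0.5) = 1 + (-1.02)(0.5) + (-2)(0.5)^2 + (0.08)(0.5)^3
  = 1 + (-0.51) + (-0.5) + (0.01) = 0.  So z_0 = 0.5 is a root, |z_0| = 0.5.
Divide out the factor (1 - 2 z) = (1 - z/z0) (since 1/z0 = 2):
  P(z) = (1 - 2 z)(1 + (0.98) z + (-0.04) z^2)
  [check: z-coef 0.98 - (2) = -1.02; z^2-coef -0.04 - (2)(0.98) = -2; z^3-coef -(2)(-0.04) = 0.08.]
Remaining roots from the quadratic factor 1 + (0.98) z + (-0.04) z^2:
  Set 1 + (0.98) z + (-0.04) z^2 = 0, i.e. a z^2 + b z + c = 0 with a = -0.04, b = 0.98, c = 1.
  Discriminant D = b^2 - 4ac = (0.98)^2 - 4*(-0.04)*1 = 0.9604 - (-0.16) = 1.1204.
  D >= 0, so the roots are real: z = (-b +/- sqrt(D)) / (2a) = (-0.98 +/- 1.058489) / (-0.08).
    z_1 = (-0.98 + 1.058489) / (-0.08) = -0.9811,   |z_1| = 0.9811.
    z_2 = (-0.98 - 1.058489) / (-0.08) = 25.4811,   |z_2| = 25.4811.
Moduli of all roots: 0.5000, 0.9811, 25.4811.
All moduli strictly greater than 1? No.
Verdict: Not stationary.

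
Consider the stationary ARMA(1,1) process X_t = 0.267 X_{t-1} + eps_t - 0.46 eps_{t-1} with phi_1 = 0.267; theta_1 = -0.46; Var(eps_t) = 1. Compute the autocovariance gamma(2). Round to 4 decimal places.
\gamma(2) = -0.0487

Multiply the model equation by X_{t-k} and take expectations. With theta_0 = psi_0 = 1 and psi_j the MA(infinity) weights, this gives
  gamma(k) - sum_i phi_i gamma(k-i) = c_k,
  c_k = sigma^2 * sum_{j=k..q} theta_j psi_{j-k}   (c_k = 0 for k > q),
using gamma(-m) = gamma(m).
psi-weights needed (psi_j = theta_j + sum_i phi_i psi_{j-i}):
  psi_1 = theta_1 + phi_1 = -0.46 + (0.267) = -0.193
Right-hand sides:
  c_0 = sigma^2 (1 + theta_1 psi_1) = 1 * (1 + (-0.46)(-0.193)) = 1 * 1.08878 = 1.08878
  c_1 = sigma^2 theta_1 = 1 * (-0.46) = -0.46
  c_2 = 0
Equations for k = 0 and k = 1 (AR order 1):
  gamma(0) = phi_1 gamma(1) + c_0
  gamma(1) = phi_1 gamma(0) + c_1
Substituting the second into the first: gamma(0) (1 - phi_1^2) = c_0 + phi_1 c_1, so
  gamma(0) = (c_0 + phi_1 c_1) / (1 - phi_1^2) = (1.08878 + (0.267)(-0.46)) / (1 - (0.267)^2) = 0.96596 / 0.928711 = 1.040108.
  gamma(1) = phi_1 gamma(0) + c_1 = (0.267)(1.040108) + (-0.46) = -0.182291.
For k = 2 (> q): gamma(2) = phi_1 gamma(1) = (0.267)(-0.182291) = -0.048672.
Therefore gamma(2) = -0.0487 (to 4 decimal places).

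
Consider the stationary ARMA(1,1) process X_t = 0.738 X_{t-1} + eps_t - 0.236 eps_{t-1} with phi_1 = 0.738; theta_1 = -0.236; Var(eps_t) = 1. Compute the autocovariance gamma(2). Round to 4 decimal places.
\gamma(2) = 0.6719

Multiply the model equation by X_{t-k} and take expectations. With theta_0 = psi_0 = 1 and psi_j the MA(infinity) weights, this gives
  gamma(k) - sum_i phi_i gamma(k-i) = c_k,
  c_k = sigma^2 * sum_{j=k..q} theta_j psi_{j-k}   (c_k = 0 for k > q),
using gamma(-m) = gamma(m).
psi-weights needed (psi_j = theta_j + sum_i phi_i psi_{j-i}):
  psi_1 = theta_1 + phi_1 = -0.236 + (0.738) = 0.502
Right-hand sides:
  c_0 = sigma^2 (1 + theta_1 psi_1) = 1 * (1 + (-0.236)(0.502)) = 1 * 0.881528 = 0.881528
  c_1 = sigma^2 theta_1 = 1 * (-0.236) = -0.236
  c_2 = 0
Equations for k = 0 and k = 1 (AR order 1):
  gamma(0) = phi_1 gamma(1) + c_0
  gamma(1) = phi_1 gamma(0) + c_1
Substituting the second into the first: gamma(0) (1 - phi_1^2) = c_0 + phi_1 c_1, so
  gamma(0) = (c_0 + phi_1 c_1) / (1 - phi_1^2) = (0.881528 + (0.738)(-0.236)) / (1 - (0.738)^2) = 0.70736 / 0.455356 = 1.553422.
  gamma(1) = phi_1 gamma(0) + c_1 = (0.738)(1.553422) + (-0.236) = 0.910425.
For k = 2 (> q): gamma(2) = phi_1 gamma(1) = (0.738)(0.910425) = 0.671894.
Therefore gamma(2) = 0.6719 (to 4 decimal places).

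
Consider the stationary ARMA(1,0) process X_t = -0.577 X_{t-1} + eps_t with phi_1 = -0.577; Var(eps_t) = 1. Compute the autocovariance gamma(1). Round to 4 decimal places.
\gamma(1) = -0.8650

Multiply the model equation by X_{t-k} and take expectations. With theta_0 = psi_0 = 1 and psi_j the MA(infinity) weights, this gives
  gamma(k) - sum_i phi_i gamma(k-i) = c_k,
  c_k = sigma^2 * sum_{j=k..q} theta_j psi_{j-k}   (c_k = 0 for k > q),
using gamma(-m) = gamma(m).
Pure AR (q = 0): c_0 = sigma^2 = 1, c_k = 0 for k >= 1.
Equations for k = 0 and k = 1 (AR order 1):
  gamma(0) = phi_1 gamma(1) + c_0
  gamma(1) = phi_1 gamma(0) + c_1
Substituting the second into the first: gamma(0) (1 - phi_1^2) = c_0 + phi_1 c_1, so
  gamma(0) = c_0 / (1 - phi_1^2) = 1 / (1 - (-0.577)^2) = 1 / 0.667071 = 1.499091.
  gamma(1) = phi_1 gamma(0) = (-0.577)(1.499091) = -0.864975.
Therefore gamma(1) = -0.8650 (to 4 decimal places).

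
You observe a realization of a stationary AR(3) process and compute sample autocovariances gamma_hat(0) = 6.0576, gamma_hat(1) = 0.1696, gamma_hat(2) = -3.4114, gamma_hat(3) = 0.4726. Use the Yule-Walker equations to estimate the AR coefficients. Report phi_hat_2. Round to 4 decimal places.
\hat\phi_{2} = -0.5720

The Yule-Walker equations for an AR(p) process read, in matrix form,
  Gamma_p phi = r_p,   with   (Gamma_p)_{ij} = gamma(|i - j|),
                       (r_p)_i = gamma(i),   i,j = 1..p.
Substitute the sample gammas (Toeplitz matrix and right-hand side of size 3):
  Gamma_p = [[6.0576, 0.1696, -3.4114], [0.1696, 6.0576, 0.1696], [-3.4114, 0.1696, 6.0576]]
  r_p     = [0.1696, -3.4114, 0.4726]
Written out (R1..R3):
  (R1) 6.0576 phi_1 + 0.1696 phi_2 - 3.4114 phi_3 = 0.1696
  (R2) 0.1696 phi_1 + 6.0576 phi_2 + 0.1696 phi_3 = -3.4114
  (R3) -3.4114 phi_1 + 0.1696 phi_2 + 6.0576 phi_3 = 0.4726
Gaussian elimination:
  R2 <- R2 - (0.1696/6.0576) R1 = R2 - (0.027998) R1:  6.052852 phi_2 + 0.265112 phi_3 = -3.416148
  R3 <- R3 - (-3.4114/6.0576) R1 = R3 - (-0.56316) R1:  0.265112 phi_2 + 4.136435 phi_3 = 0.568112
  R3 <- R3 - (0.265112/6.052852) R2 = R3 - (0.0438) R2:  4.124823 phi_3 = 0.717738
Back-substitution:
  phi_hat_3 = 0.717738 / 4.124823 = 0.174004
  phi_hat_2 = (-3.416148 - (0.265112)(0.174004)) / 6.052852 = -0.572008
  phi_hat_1 = (0.1696 - (0.1696)(-0.572008) - (-3.4114)(0.174004)) / 6.0576 = 0.142005
So phi_hat = [0.1420, -0.5720, 0.1740].
Therefore phi_hat_2 = -0.5720.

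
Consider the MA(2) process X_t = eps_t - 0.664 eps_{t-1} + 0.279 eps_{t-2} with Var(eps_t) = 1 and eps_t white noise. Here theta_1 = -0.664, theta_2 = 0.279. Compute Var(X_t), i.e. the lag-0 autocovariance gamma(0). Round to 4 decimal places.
\gamma(0) = 1.5187

For an MA(q) process X_t = eps_t + sum_i theta_i eps_{t-i} with
Var(eps_t) = sigma^2, the variance is
  gamma(0) = sigma^2 * (1 + sum_i theta_i^2).
  sum_i theta_i^2 = (-0.664)^2 + (0.279)^2 = 0.440896 + 0.077841 = 0.518737.
  gamma(0) = 1 * (1 + 0.518737) = 1 * 1.518737 = 1.518737, which rounds to 1.5187.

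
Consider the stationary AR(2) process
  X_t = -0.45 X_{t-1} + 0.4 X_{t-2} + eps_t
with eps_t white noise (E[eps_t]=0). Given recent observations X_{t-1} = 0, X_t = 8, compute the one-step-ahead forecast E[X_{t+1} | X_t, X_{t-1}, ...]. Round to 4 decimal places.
E[X_{t+1} \mid \mathcal F_t] = -3.6000

For an AR(p) model X_t = c + sum_i phi_i X_{t-i} + eps_t, the
one-step-ahead conditional mean is
  E[X_{t+1} | X_t, ...] = c + sum_i phi_i X_{t+1-i}.
Substitute known values:
  E[X_{t+1} | ...] = (-0.45) * (8) + (0.4) * (0)
                   = -3.6000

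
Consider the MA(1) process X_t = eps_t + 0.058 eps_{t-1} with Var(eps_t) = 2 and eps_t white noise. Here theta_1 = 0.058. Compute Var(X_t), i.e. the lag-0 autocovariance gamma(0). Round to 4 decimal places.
\gamma(0) = 2.0067

For an MA(q) process X_t = eps_t + sum_i theta_i eps_{t-i} with
Var(eps_t) = sigma^2, the variance is
  gamma(0) = sigma^2 * (1 + sum_i theta_i^2).
  sum_i theta_i^2 = (0.058)^2 = 0.003364.
  gamma(0) = 2 * (1 + 0.003364) = 2 * 1.003364 = 2.006728, which rounds to 2.0067.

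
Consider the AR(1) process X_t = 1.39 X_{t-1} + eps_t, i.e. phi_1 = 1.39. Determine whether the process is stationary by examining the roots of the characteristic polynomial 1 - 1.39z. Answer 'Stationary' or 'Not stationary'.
\text{Not stationary}

The AR(p) characteristic polynomial is P(z) = 1 - 1.39z.
Stationarity requires all roots to lie outside the unit circle, i.e. |z| > 1 for every root.
This is linear in z: 1 + (-1.39) z = 0  =>  z = -1/(-1.39) = 0.719424,  |z| = 0.719424.
Moduli of all roots: 0.7194.
All moduli strictly greater than 1? No.
Verdict: Not stationary.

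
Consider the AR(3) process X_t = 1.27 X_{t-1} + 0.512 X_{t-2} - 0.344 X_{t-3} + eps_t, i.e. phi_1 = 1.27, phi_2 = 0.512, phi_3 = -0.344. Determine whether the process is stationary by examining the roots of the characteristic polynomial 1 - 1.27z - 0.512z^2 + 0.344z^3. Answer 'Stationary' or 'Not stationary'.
\text{Not stationary}

The AR(p) characteristic polynomial is P(z) = 1 - 1.27z - 0.512z^2 + 0.344z^3.
Stationarity requires all roots to lie outside the unit circle, i.e. |z| > 1 for every root.
Degree 3: look for a simple real root z0 first, then factor out (1 - z/z0) and solve the remaining quadratic.
Testing z0 = 2.5: P(2.5) = 1 + (-1.27)(2.5) + (-0.512)(2.5)^2 + (0.344)(2.5)^3
  = 1 + (-3.175) + (-3.2) + (5.375) = 0.  So z_0 = 2.5 is a root, |z_0| = 2.5.
Divide out the factor (1 - 0.4 z) = (1 - z/z0) (since 1/z0 = 0.4):
  P(z) = (1 - 0.4 z)(1 + (-0.87) z + (-0.86) z^2)
  [check: z-coef -0.87 - (0.4) = -1.27; z^2-coef -0.86 - (0.4)(-0.87) = -0.512; z^3-coef -(0.4)(-0.86) = 0.344.]
Remaining roots from the quadratic factor 1 + (-0.87) z + (-0.86) z^2:
  Set 1 + (-0.87) z + (-0.86) z^2 = 0, i.e. a z^2 + b z + c = 0 with a = -0.86, b = -0.87, c = 1.
  Discriminant D = b^2 - 4ac = (-0.87)^2 - 4*(-0.86)*1 = 0.7569 - (-3.44) = 4.1969.
  D >= 0, so the roots are real: z = (-b +/- sqrt(D)) / (2a) = (0.87 +/- 2.048634) / (-1.72).
    z_1 = (0.87 + 2.048634) / (-1.72) = -1.6969,   |z_1| = 1.6969.
    z_2 = (0.87 - 2.048634) / (-1.72) = 0.6853,   |z_2| = 0.6853.
Moduli of all roots: 2.5000, 1.6969, 0.6853.
All moduli strictly greater than 1? No.
Verdict: Not stationary.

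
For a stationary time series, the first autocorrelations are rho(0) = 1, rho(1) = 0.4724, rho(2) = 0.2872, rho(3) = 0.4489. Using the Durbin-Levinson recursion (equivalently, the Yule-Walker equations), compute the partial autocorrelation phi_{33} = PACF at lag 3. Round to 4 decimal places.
\phi_{33} = 0.3700

The PACF at lag k is phi_{kk}, the last component of the solution
to the Yule-Walker system G_k phi = r_k where
  (G_k)_{ij} = rho(|i - j|), (r_k)_i = rho(i), i,j = 1..k.
Equivalently, Durbin-Levinson gives phi_{kk} iteratively:
  phi_{11} = rho(1)
  phi_{kk} = [rho(k) - sum_{j=1..k-1} phi_{k-1,j} rho(k-j)]
            / [1 - sum_{j=1..k-1} phi_{k-1,j} rho(j)],
  phi_{k,j} = phi_{k-1,j} - phi_{kk} phi_{k-1,k-j},  j = 1..k-1.
Step k = 1:
  phi_11 = rho(1) = 0.4724.
Step k = 2:
  phi_22 = [rho(2) - phi_11 rho(1)] / [1 - phi_11 rho(1)] = [0.2872 - (0.4724)(0.4724)] / [1 - (0.4724)(0.4724)]
         = 0.06403824 / 0.77683824 = 0.082434.
  Update: phi_21 = phi_11 - phi_22 phi_11 = 0.4724 - (0.082434)(0.4724) = 0.433458.
Step k = 3:
  phi_33 = [rho(3) - phi_21 rho(2) - phi_22 rho(1)] / [1 - phi_21 rho(1) - phi_22 rho(2)]
    numerator   = 0.4489 - (0.433458)(0.2872) - (0.082434)(0.4724) = 0.28546884
    denominator = 1 - (0.433458)(0.4724) - (0.082434)(0.2872) = 0.77155928
  phi_33 = 0.28546884 / 0.77155928 = 0.37.
Therefore phi_{33} = 0.3700.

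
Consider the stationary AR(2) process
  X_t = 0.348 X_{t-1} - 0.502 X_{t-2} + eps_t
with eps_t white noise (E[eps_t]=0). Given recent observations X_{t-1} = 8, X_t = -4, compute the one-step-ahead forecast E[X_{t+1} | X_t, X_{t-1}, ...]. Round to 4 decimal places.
E[X_{t+1} \mid \mathcal F_t] = -5.4080

For an AR(p) model X_t = c + sum_i phi_i X_{t-i} + eps_t, the
one-step-ahead conditional mean is
  E[X_{t+1} | X_t, ...] = c + sum_i phi_i X_{t+1-i}.
Substitute known values:
  E[X_{t+1} | ...] = (0.348) * (-4) + (-0.502) * (8)
                   = -5.4080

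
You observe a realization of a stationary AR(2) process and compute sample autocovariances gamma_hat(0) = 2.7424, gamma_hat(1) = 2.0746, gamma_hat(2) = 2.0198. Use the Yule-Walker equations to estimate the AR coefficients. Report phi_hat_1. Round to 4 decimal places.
\hat\phi_{1} = 0.4660

The Yule-Walker equations for an AR(p) process read, in matrix form,
  Gamma_p phi = r_p,   with   (Gamma_p)_{ij} = gamma(|i - j|),
                       (r_p)_i = gamma(i),   i,j = 1..p.
Substitute the sample gammas (Toeplitz matrix and right-hand side of size 2):
  Gamma_p = [[2.7424, 2.0746], [2.0746, 2.7424]]
  r_p     = [2.0746, 2.0198]
Written out:
  2.7424 phi_1 + 2.0746 phi_2 = 2.0746
  2.0746 phi_1 + 2.7424 phi_2 = 2.0198
Solve by Cramer's rule:
  det = gamma(0)^2 - gamma(1)^2 = (2.7424)^2 - (2.0746)^2 = 7.52075776 - 4.30396516 = 3.2167926
  phi_hat_1 = [gamma(1) gamma(0) - gamma(1) gamma(2)] / det = [(2.0746)(2.7424) - (2.0746)(2.0198)] / 3.2167926 = 1.49910596 / 3.2167926 = 0.466
  phi_hat_2 = [gamma(0) gamma(2) - gamma(1)^2] / det = [(2.7424)(2.0198) - (2.0746)^2] / 3.2167926 = 1.23513436 / 3.2167926 = 0.384
So phi_hat = [0.4660, 0.3840].
Therefore phi_hat_1 = 0.4660.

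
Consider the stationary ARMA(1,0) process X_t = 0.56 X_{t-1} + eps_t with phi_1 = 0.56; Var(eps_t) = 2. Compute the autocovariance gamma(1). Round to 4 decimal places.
\gamma(1) = 1.6317

Multiply the model equation by X_{t-k} and take expectations. With theta_0 = psi_0 = 1 and psi_j the MA(infinity) weights, this gives
  gamma(k) - sum_i phi_i gamma(k-i) = c_k,
  c_k = sigma^2 * sum_{j=k..q} theta_j psi_{j-k}   (c_k = 0 for k > q),
using gamma(-m) = gamma(m).
Pure AR (q = 0): c_0 = sigma^2 = 2, c_k = 0 for k >= 1.
Equations for k = 0 and k = 1 (AR order 1):
  gamma(0) = phi_1 gamma(1) + c_0
  gamma(1) = phi_1 gamma(0) + c_1
Substituting the second into the first: gamma(0) (1 - phi_1^2) = c_0 + phi_1 c_1, so
  gamma(0) = c_0 / (1 - phi_1^2) = 2 / (1 - (0.56)^2) = 2 / 0.6864 = 2.913753.
  gamma(1) = phi_1 gamma(0) = (0.56)(2.913753) = 1.631702.
Therefore gamma(1) = 1.6317 (to 4 decimal places).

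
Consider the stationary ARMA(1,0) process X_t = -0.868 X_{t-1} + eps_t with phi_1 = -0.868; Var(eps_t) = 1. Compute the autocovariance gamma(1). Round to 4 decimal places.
\gamma(1) = -3.5202

Multiply the model equation by X_{t-k} and take expectations. With theta_0 = psi_0 = 1 and psi_j the MA(infinity) weights, this gives
  gamma(k) - sum_i phi_i gamma(k-i) = c_k,
  c_k = sigma^2 * sum_{j=k..q} theta_j psi_{j-k}   (c_k = 0 for k > q),
using gamma(-m) = gamma(m).
Pure AR (q = 0): c_0 = sigma^2 = 1, c_k = 0 for k >= 1.
Equations for k = 0 and k = 1 (AR order 1):
  gamma(0) = phi_1 gamma(1) + c_0
  gamma(1) = phi_1 gamma(0) + c_1
Substituting the second into the first: gamma(0) (1 - phi_1^2) = c_0 + phi_1 c_1, so
  gamma(0) = c_0 / (1 - phi_1^2) = 1 / (1 - (-0.868)^2) = 1 / 0.246576 = 4.055545.
  gamma(1) = phi_1 gamma(0) = (-0.868)(4.055545) = -3.520213.
Therefore gamma(1) = -3.5202 (to 4 decimal places).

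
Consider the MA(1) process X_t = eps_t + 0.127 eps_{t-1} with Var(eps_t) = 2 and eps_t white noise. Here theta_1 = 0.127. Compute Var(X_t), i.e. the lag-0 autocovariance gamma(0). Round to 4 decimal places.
\gamma(0) = 2.0323

For an MA(q) process X_t = eps_t + sum_i theta_i eps_{t-i} with
Var(eps_t) = sigma^2, the variance is
  gamma(0) = sigma^2 * (1 + sum_i theta_i^2).
  sum_i theta_i^2 = (0.127)^2 = 0.016129.
  gamma(0) = 2 * (1 + 0.016129) = 2 * 1.016129 = 2.032258, which rounds to 2.0323.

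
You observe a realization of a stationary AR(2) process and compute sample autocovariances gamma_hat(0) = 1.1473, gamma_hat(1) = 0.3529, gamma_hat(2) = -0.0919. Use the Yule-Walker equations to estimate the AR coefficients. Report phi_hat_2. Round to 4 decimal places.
\hat\phi_{2} = -0.1930

The Yule-Walker equations for an AR(p) process read, in matrix form,
  Gamma_p phi = r_p,   with   (Gamma_p)_{ij} = gamma(|i - j|),
                       (r_p)_i = gamma(i),   i,j = 1..p.
Substitute the sample gammas (Toeplitz matrix and right-hand side of size 2):
  Gamma_p = [[1.1473, 0.3529], [0.3529, 1.1473]]
  r_p     = [0.3529, -0.0919]
Written out:
  1.1473 phi_1 + 0.3529 phi_2 = 0.3529
  0.3529 phi_1 + 1.1473 phi_2 = -0.0919
Solve by Cramer's rule:
  det = gamma(0)^2 - gamma(1)^2 = (1.1473)^2 - (0.3529)^2 = 1.31629729 - 0.12453841 = 1.19175888
  phi_hat_1 = [gamma(1) gamma(0) - gamma(1) gamma(2)] / det = [(0.3529)(1.1473) - (0.3529)(-0.0919)] / 1.19175888 = 0.43731368 / 1.19175888 = 0.3669
  phi_hat_2 = [gamma(0) gamma(2) - gamma(1)^2] / det = [(1.1473)(-0.0919) - (0.3529)^2] / 1.19175888 = -0.22997528 / 1.19175888 = -0.193
So phi_hat = [0.3669, -0.1930].
Therefore phi_hat_2 = -0.1930.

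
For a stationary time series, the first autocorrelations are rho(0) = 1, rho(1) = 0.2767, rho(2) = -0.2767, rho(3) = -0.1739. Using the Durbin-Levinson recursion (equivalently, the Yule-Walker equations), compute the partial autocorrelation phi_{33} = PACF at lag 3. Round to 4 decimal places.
\phi_{33} = 0.0480

The PACF at lag k is phi_{kk}, the last component of the solution
to the Yule-Walker system G_k phi = r_k where
  (G_k)_{ij} = rho(|i - j|), (r_k)_i = rho(i), i,j = 1..k.
Equivalently, Durbin-Levinson gives phi_{kk} iteratively:
  phi_{11} = rho(1)
  phi_{kk} = [rho(k) - sum_{j=1..k-1} phi_{k-1,j} rho(k-j)]
            / [1 - sum_{j=1..k-1} phi_{k-1,j} rho(j)],
  phi_{k,j} = phi_{k-1,j} - phi_{kk} phi_{k-1,k-j},  j = 1..k-1.
Step k = 1:
  phi_11 = rho(1) = 0.2767.
Step k = 2:
  phi_22 = [rho(2) - phi_11 rho(1)] / [1 - phi_11 rho(1)] = [-0.2767 - (0.2767)(0.2767)] / [1 - (0.2767)(0.2767)]
         = -0.35326289 / 0.92343711 = -0.382552.
  Update: phi_21 = phi_11 - phi_22 phi_11 = 0.2767 - (-0.382552)(0.2767) = 0.382552.
Step k = 3:
  phi_33 = [rho(3) - phi_21 rho(2) - phi_22 rho(1)] / [1 - phi_21 rho(1) - phi_22 rho(2)]
    numerator   = -0.1739 - (0.382552)(-0.2767) - (-0.382552)(0.2767) = 0.03780438
    denominator = 1 - (0.382552)(0.2767) - (-0.382552)(-0.2767) = 0.78829562
  phi_33 = 0.03780438 / 0.78829562 = 0.048.
Therefore phi_{33} = 0.0480.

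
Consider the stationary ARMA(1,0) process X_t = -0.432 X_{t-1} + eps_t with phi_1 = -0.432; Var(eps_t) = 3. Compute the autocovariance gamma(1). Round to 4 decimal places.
\gamma(1) = -1.5934

Multiply the model equation by X_{t-k} and take expectations. With theta_0 = psi_0 = 1 and psi_j the MA(infinity) weights, this gives
  gamma(k) - sum_i phi_i gamma(k-i) = c_k,
  c_k = sigma^2 * sum_{j=k..q} theta_j psi_{j-k}   (c_k = 0 for k > q),
using gamma(-m) = gamma(m).
Pure AR (q = 0): c_0 = sigma^2 = 3, c_k = 0 for k >= 1.
Equations for k = 0 and k = 1 (AR order 1):
  gamma(0) = phi_1 gamma(1) + c_0
  gamma(1) = phi_1 gamma(0) + c_1
Substituting the second into the first: gamma(0) (1 - phi_1^2) = c_0 + phi_1 c_1, so
  gamma(0) = c_0 / (1 - phi_1^2) = 3 / (1 - (-0.432)^2) = 3 / 0.813376 = 3.688331.
  gamma(1) = phi_1 gamma(0) = (-0.432)(3.688331) = -1.593359.
Therefore gamma(1) = -1.5934 (to 4 decimal places).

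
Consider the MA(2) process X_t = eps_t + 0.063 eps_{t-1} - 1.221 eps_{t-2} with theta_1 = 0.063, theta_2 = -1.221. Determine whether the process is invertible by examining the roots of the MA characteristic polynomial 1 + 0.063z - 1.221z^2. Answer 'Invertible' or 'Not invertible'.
\text{Not invertible}

The MA(q) characteristic polynomial is P(z) = 1 + 0.063z - 1.221z^2.
Invertibility requires all roots to lie outside the unit circle, i.e. |z| > 1 for every root.
Set 1 + (0.063) z + (-1.221) z^2 = 0, i.e. a z^2 + b z + c = 0 with a = -1.221, b = 0.063, c = 1.
Discriminant D = b^2 - 4ac = (0.063)^2 - 4*(-1.221)*1 = 0.003969 - (-4.884) = 4.887969.
D >= 0, so the roots are real: z = (-b +/- sqrt(D)) / (2a) = (-0.063 +/- 2.210875) / (-2.442).
  z_1 = (-0.063 + 2.210875) / (-2.442) = -0.8796,   |z_1| = 0.8796.
  z_2 = (-0.063 - 2.210875) / (-2.442) = 0.9312,   |z_2| = 0.9312.
Moduli of all roots: 0.8796, 0.9312.
All moduli strictly greater than 1? No.
Verdict: Not invertible.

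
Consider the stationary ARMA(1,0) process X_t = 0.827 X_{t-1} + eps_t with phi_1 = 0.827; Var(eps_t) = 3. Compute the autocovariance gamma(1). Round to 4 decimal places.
\gamma(1) = 7.8495

Multiply the model equation by X_{t-k} and take expectations. With theta_0 = psi_0 = 1 and psi_j the MA(infinity) weights, this gives
  gamma(k) - sum_i phi_i gamma(k-i) = c_k,
  c_k = sigma^2 * sum_{j=k..q} theta_j psi_{j-k}   (c_k = 0 for k > q),
using gamma(-m) = gamma(m).
Pure AR (q = 0): c_0 = sigma^2 = 3, c_k = 0 for k >= 1.
Equations for k = 0 and k = 1 (AR order 1):
  gamma(0) = phi_1 gamma(1) + c_0
  gamma(1) = phi_1 gamma(0) + c_1
Substituting the second into the first: gamma(0) (1 - phi_1^2) = c_0 + phi_1 c_1, so
  gamma(0) = c_0 / (1 - phi_1^2) = 3 / (1 - (0.827)^2) = 3 / 0.316071 = 9.491538.
  gamma(1) = phi_1 gamma(0) = (0.827)(9.491538) = 7.849502.
Therefore gamma(1) = 7.8495 (to 4 decimal places).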